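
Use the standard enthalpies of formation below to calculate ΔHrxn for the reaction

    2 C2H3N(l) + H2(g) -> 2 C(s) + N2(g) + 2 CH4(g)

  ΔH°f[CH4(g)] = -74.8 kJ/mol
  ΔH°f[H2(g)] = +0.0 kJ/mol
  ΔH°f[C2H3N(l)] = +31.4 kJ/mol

ΔH°rxn = Σ nΔHf°(products) − Σ nΔHf°(reactants).
Products: 2·(+0.0) + 1·(+0.0) + 2·(-74.8) = -149.6
Reactants: 2·(+31.4) + 1·(+0.0) = +62.8
ΔHrxn = (-149.6) − (+62.8) = -212.4 kJ/mol

ΔHrxn = -212.4 kJ/mol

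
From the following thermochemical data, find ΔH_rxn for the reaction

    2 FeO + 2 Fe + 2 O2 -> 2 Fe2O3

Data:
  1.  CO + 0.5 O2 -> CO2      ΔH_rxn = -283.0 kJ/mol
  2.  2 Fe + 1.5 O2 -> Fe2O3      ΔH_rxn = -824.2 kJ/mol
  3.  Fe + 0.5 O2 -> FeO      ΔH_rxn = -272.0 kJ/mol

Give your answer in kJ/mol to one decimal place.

eq. 1: not needed (CO2 appears nowhere else).
eq. 2 × 2 (scale by 2 for the 2 Fe2O3): (2)·(-824.2) = -1648.4 kJ/mol
eq. 3 reversed and × 2 (FeO must end up as a reactant; scale by 2 for the 2 FeO): (-2)·(-272.0) = +544.0 kJ/mol
Combining the equations, ΔH_rxn = (-1648.4) + (+544.0) = -1104.4 kJ/mol

ΔH_rxn = -1104.4 kJ/mol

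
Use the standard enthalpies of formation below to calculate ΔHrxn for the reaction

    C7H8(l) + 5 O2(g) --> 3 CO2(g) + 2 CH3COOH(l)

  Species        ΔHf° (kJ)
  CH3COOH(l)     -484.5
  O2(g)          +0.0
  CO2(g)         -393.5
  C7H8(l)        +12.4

Products: 3·(-393.5) + 2·(-484.5) = -2149.5
Reactants: 1·(+12.4) + 5·(+0.0) = +12.4
ΔHrxn = (-2149.5) − (+12.4) = -2161.9 kJ

ΔHrxn = -2161.9 kJ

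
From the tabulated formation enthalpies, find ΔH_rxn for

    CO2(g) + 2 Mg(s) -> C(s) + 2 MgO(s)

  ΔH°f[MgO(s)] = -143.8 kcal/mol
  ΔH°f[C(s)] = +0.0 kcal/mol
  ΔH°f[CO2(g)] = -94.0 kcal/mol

Products: 1·(+0.0) + 2·(-143.8) = -287.6
Reactants: 1·(-94.0) + 2·(+0.0) = -94.0
ΔH_rxn = (-287.6) − (-94.0) = -193.6 kcal/mol

ΔH_rxn = -193.6 kcal/mol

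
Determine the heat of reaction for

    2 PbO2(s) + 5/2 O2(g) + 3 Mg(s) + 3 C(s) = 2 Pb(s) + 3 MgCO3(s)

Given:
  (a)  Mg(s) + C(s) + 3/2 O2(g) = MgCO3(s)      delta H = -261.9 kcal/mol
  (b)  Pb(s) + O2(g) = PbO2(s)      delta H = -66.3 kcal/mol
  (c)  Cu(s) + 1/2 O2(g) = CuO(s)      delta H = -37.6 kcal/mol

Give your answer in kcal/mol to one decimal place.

(a) × 3: (3)·(-261.9) = -785.7 kcal/mol
(b) reversed and × 2: (-2)·(-66.3) = +132.6 kcal/mol
(c): not needed.
Combining the equations, delta H = (-785.7) + (+132.6) = -653.1 kcal/mol

delta H = -653.1 kcal/mol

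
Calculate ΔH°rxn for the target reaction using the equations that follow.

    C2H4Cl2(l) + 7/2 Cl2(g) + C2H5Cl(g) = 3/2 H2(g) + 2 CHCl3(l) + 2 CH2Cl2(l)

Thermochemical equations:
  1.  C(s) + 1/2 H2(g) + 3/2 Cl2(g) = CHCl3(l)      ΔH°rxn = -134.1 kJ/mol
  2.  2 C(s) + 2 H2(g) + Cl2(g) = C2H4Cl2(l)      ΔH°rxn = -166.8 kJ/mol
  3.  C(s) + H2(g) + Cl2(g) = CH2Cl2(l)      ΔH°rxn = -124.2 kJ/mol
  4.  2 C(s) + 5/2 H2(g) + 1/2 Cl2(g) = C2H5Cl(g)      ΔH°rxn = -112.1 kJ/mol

ΔH°rxn = -237.7 kJ/mol

eq. 1 × 2: (2)·(-134.1) = -268.2 kJ/mol
eq. 2 reversed: +166.8 kJ/mol
eq. 3 × 2: (2)·(-124.2) = -248.4 kJ/mol
eq. 4 reversed: +112.1 kJ/mol
Combining the equations, ΔH°rxn = (2)·(-134.1) + (-1)·(-166.8) + (2)·(-124.2) + (-1)·(-112.1) = -237.7 kJ/mol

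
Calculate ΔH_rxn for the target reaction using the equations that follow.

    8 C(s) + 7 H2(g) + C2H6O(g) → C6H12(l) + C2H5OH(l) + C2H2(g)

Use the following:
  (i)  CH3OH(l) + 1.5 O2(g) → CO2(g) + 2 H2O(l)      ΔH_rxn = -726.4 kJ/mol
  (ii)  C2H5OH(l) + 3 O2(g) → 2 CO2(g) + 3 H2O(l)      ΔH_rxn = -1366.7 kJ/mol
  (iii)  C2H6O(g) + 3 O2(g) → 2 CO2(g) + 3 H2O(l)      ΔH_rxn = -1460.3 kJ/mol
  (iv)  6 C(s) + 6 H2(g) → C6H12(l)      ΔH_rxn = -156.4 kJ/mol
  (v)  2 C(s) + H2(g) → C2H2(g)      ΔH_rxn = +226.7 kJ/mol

ΔH_rxn = -23.3 kJ/mol

(i): not needed.
(ii) reversed: +1366.7 kJ/mol
(iii) as written: -1460.3 kJ/mol
(iv) as written: -156.4 kJ/mol
(v) as written: +226.7 kJ/mol
Combining the equations, ΔH_rxn = (+1366.7) + (-1460.3) + (-156.4) + (+226.7) = -23.3 kJ/mol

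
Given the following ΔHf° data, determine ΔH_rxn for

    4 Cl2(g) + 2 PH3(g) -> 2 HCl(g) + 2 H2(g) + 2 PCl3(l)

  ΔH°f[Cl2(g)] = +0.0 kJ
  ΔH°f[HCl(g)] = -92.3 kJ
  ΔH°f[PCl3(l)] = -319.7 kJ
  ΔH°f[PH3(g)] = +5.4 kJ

ΔH_rxn = -834.8 kJ

Products: 2·(-92.3) + 2·(+0.0) + 2·(-319.7) = -824.0
Reactants: 4·(+0.0) + 2·(+5.4) = +10.8
ΔH_rxn = (-824.0) − (+10.8) = -834.8 kJ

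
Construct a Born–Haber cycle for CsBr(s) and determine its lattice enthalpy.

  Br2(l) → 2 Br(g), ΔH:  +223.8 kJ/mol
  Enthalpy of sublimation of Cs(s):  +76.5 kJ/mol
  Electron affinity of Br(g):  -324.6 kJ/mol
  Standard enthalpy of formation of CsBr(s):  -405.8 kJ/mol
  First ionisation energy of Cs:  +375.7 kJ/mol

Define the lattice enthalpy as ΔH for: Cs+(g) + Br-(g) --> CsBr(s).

U = -645.3 kJ/mol

ΔHf° = 1·ΔHsub + 1·(ΣIE) + 1/2·D(Br2) + 1·EA + U
-405.8 = 1·(+76.5) + 1·(+375.7) + 1/2·(+223.8) + 1·(-324.6) + U
U = -405.8 − (+239.5) = -645.3 kJ/mol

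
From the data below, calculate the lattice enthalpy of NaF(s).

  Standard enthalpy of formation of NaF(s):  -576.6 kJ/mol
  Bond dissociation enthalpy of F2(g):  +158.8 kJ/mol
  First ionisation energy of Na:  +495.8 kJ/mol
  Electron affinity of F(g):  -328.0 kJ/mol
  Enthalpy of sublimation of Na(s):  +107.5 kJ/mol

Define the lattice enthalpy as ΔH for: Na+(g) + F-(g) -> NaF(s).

U = -931.3 kJ/mol

ΔHf° = 1·ΔHsub + 1·(ΣIE) + 1/2·D(F2) + 1·EA + U
-576.6 = 1·(+107.5) + 1·(+495.8) + 1/2·(+158.8) + 1·(-328.0) + U
U = -576.6 − (+354.7) = -931.3 kJ/mol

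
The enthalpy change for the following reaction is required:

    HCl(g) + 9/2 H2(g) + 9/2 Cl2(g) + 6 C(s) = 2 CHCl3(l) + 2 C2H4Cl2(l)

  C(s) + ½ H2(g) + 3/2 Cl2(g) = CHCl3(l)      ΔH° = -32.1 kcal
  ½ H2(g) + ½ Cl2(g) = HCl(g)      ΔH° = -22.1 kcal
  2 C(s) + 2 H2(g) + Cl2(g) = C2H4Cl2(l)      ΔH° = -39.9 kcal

equation 1 × 2: (2)·(-32.1) = -64.2 kcal
equation 2 reversed: +22.1 kcal
equation 3 × 2: (2)·(-39.9) = -79.8 kcal
Since enthalpy is a state function, ΔH° = (2)·(-32.1) + (-1)·(-22.1) + (2)·(-39.9) = -121.9 kcal

ΔH° = -121.9 kcal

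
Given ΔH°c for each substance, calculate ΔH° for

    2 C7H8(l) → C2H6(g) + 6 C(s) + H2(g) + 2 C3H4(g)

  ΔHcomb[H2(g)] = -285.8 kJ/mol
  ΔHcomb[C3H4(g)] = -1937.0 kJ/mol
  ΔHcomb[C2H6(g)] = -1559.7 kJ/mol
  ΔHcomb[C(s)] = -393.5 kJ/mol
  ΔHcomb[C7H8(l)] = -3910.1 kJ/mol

ΔH° = 260.3 kJ/mol

Using ΔH = Σ nΔHc°(reactants) − Σ nΔHc°(products):
= [2·(-3910.1)] − [1·(-1559.7) + 6·(-393.5) + 1·(-285.8) + 2·(-1937.0)]
= 260.3 kJ/mol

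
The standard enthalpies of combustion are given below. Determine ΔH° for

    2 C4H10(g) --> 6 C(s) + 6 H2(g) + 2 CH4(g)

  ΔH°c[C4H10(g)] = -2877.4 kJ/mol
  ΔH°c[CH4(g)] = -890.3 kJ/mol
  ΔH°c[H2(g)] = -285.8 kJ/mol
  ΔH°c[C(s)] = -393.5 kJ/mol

With combustion enthalpies, reactants minus products:
= [2·(-2877.4)] − [6·(-393.5) + 6·(-285.8) + 2·(-890.3)]
= 101.6 kJ/mol

ΔH° = 101.6 kJ/mol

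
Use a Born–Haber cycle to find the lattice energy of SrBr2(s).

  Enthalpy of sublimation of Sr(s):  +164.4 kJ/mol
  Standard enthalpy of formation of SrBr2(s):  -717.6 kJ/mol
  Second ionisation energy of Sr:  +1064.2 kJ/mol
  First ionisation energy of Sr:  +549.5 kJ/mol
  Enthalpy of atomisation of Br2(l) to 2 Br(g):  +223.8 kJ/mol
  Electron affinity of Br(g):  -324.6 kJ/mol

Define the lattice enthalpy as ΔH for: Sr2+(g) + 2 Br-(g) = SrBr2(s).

ΔHf° = 1·ΔHsub + 1·(ΣIE) + 1·D(Br2) + 2·EA + U
-717.6 = 1·(+164.4) + 1·(+1613.7) + 1·(+223.8) + 2·(-324.6) + U
U = -717.6 − (+1352.7) = -2070.3 kJ/mol

U = -2070.3 kJ/mol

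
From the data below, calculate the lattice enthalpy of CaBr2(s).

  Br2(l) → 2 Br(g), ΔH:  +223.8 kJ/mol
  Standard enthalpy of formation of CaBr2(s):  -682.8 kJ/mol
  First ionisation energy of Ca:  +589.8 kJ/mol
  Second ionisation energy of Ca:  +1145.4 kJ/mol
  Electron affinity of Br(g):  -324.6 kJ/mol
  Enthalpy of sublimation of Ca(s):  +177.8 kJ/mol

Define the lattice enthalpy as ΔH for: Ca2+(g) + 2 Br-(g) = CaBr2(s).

U = -2170.4 kJ/mol

ΔHf° = 1·ΔHsub + 1·(ΣIE) + 1·D(Br2) + 2·EA + U
-682.8 = 1·(+177.8) + 1·(+1735.2) + 1·(+223.8) + 2·(-324.6) + U
U = -682.8 − (+1487.6) = -2170.4 kJ/mol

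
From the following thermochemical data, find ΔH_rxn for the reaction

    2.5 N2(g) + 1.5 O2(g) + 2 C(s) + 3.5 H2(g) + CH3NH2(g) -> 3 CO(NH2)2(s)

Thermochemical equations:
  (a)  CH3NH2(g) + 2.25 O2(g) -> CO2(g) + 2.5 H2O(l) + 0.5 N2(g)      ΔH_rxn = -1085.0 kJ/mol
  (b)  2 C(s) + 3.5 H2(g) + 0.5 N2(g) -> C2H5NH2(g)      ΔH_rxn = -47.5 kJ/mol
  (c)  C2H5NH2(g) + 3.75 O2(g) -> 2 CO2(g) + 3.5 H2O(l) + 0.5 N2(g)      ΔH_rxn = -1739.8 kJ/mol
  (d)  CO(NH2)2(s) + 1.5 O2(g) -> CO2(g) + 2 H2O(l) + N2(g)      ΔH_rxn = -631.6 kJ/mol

ΔH_rxn = -977.5 kJ/mol

(a) as written (CH3NH2(g) already on the reactant side): -1085.0 kJ/mol
(b) as written (C(s) already on the reactant side): -47.5 kJ/mol
(c) as written: -1739.8 kJ/mol
(d) reversed and × 3 (reverse to put CO(NH2)2(s) on the product side; scale by 3 for the 3 CO(NH2)2(s)): (-3)·(-631.6) = +1894.8 kJ/mol
ΔH_rxn = (-1085.0) + (-47.5) + (-1739.8) + (+1894.8) = -977.5 kJ/mol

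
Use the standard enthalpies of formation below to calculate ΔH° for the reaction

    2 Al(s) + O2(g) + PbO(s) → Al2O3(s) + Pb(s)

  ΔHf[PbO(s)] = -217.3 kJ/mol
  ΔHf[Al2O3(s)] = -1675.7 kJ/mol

ΔH° = -1458.4 kJ/mol

Products: 1·(-1675.7) + 1·(+0.0) = -1675.7
Reactants: 2·(+0.0) + 1·(+0.0) + 1·(-217.3) = -217.3
ΔH° = (-1675.7) − (-217.3) = -1458.4 kJ/mol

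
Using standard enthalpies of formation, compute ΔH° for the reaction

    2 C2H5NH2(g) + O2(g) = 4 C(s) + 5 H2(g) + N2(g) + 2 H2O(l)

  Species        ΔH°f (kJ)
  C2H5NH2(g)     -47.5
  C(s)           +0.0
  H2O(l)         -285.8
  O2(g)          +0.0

ΔH°rxn = Σ nΔHf°(products) − Σ nΔHf°(reactants).
Products: 4·(+0.0) + 5·(+0.0) + 1·(+0.0) + 2·(-285.8) = -571.6
Reactants: 2·(-47.5) + 1·(+0.0) = -95.0
ΔH° = (-571.6) − (-95.0) = -476.6 kJ

ΔH° = -476.6 kJ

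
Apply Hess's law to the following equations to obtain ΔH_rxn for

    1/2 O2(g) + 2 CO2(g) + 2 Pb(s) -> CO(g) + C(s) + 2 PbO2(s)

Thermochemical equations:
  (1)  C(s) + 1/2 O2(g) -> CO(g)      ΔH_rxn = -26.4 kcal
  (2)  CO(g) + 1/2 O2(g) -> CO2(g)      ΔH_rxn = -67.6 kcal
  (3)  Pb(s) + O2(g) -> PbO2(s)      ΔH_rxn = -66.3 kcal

(1) reversed: +26.4 kcal
(2) reversed and × 2: (-2)·(-67.6) = +135.2 kcal
(3) × 2: (2)·(-66.3) = -132.6 kcal
By Hess's law, ΔH_rxn = (+26.4) + (+135.2) + (-132.6) = 29.0 kcal

ΔH_rxn = 29.0 kcal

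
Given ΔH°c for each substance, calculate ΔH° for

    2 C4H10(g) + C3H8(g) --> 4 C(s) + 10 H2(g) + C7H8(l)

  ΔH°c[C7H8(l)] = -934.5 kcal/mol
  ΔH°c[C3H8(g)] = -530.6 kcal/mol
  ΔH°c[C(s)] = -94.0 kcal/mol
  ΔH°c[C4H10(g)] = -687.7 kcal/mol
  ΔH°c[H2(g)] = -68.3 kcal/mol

ΔH° = 87.5 kcal/mol

Using ΔH = Σ nΔHc°(reactants) − Σ nΔHc°(products):
= [2·(-687.7) + 1·(-530.6)] − [4·(-94.0) + 10·(-68.3) + 1·(-934.5)]
= 87.5 kcal/mol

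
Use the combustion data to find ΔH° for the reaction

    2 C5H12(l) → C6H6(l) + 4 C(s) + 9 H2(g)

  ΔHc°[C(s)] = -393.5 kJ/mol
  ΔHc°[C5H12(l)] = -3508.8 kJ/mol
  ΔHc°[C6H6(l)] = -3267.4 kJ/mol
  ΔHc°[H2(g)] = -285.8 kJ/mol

With combustion enthalpies, reactants minus products:
= [2·(-3508.8)] − [1·(-3267.4) + 4·(-393.5) + 9·(-285.8)]
= 396.0 kJ/mol

ΔH° = 396.0 kJ/mol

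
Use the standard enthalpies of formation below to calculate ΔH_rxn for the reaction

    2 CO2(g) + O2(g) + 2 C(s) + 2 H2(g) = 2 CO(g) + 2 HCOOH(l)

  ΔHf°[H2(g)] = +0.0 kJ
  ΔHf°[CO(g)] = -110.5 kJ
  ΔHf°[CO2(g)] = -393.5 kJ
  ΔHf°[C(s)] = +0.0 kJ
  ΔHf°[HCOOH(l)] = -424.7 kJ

ΔH_rxn = -283.4 kJ

Products: 2·(-110.5) + 2·(-424.7) = -1070.4
Reactants: 2·(-393.5) + 1·(+0.0) + 2·(+0.0) + 2·(+0.0) = -787.0
ΔH_rxn = (-1070.4) − (-787.0) = -283.4 kJ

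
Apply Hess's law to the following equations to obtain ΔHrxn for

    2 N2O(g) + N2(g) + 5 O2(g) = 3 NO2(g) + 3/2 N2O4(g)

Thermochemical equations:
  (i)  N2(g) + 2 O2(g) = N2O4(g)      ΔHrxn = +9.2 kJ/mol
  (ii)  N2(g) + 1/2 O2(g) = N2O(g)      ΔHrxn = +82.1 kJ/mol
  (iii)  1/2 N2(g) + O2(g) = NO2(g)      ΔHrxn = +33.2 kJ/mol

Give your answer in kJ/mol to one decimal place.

(i) × 3/2: (3/2)·(+9.2) = +13.8 kJ/mol
(ii) reversed and × 2: (-2)·(+82.1) = -164.2 kJ/mol
(iii) × 3: (3)·(+33.2) = +99.6 kJ/mol
By Hess's law, ΔHrxn = (3/2)·(+9.2) + (-2)·(+82.1) + (3)·(+33.2) = -50.8 kJ/mol

ΔHrxn = -50.8 kJ/mol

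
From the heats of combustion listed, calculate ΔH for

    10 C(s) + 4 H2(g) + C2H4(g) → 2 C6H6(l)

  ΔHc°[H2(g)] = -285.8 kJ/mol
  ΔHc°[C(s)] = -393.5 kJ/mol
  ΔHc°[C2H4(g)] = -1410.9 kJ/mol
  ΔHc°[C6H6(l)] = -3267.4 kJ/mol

ΔH = 45.7 kJ/mol

Using ΔH = Σ nΔHc°(reactants) − Σ nΔHc°(products):
= [10·(-393.5) + 4·(-285.8) + 1·(-1410.9)] − [2·(-3267.4)]
= 45.7 kJ/mol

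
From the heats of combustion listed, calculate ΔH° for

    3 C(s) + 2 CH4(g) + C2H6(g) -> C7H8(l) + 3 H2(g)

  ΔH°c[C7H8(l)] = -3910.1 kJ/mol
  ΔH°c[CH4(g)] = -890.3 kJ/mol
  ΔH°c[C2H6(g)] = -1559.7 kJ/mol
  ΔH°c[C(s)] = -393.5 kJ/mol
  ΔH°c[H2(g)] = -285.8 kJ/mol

With combustion enthalpies, reactants minus products:
= [3·(-393.5) + 2·(-890.3) + 1·(-1559.7)] − [1·(-3910.1) + 3·(-285.8)]
= 246.7 kJ/mol

ΔH° = 246.7 kJ/mol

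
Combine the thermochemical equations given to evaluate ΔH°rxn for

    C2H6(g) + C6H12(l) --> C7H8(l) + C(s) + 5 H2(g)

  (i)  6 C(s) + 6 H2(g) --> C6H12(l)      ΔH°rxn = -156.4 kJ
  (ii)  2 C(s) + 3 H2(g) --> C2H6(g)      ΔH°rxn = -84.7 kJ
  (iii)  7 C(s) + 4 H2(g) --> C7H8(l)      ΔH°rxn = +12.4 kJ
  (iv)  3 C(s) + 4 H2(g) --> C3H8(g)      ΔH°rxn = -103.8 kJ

(i) reversed (C6H12(l) must end up as a reactant): +156.4 kJ
(ii) reversed (reverse to put C2H6(g) on the reactant side): +84.7 kJ
(iii) as written (C7H8(l) already on the product side): +12.4 kJ
(iv): not needed (C3H8(g) appears nowhere else).
Since enthalpy is a state function, ΔH°rxn = (-1)·(-156.4) + (-1)·(-84.7) + (1)·(+12.4) = 253.5 kJ

ΔH°rxn = 253.5 kJ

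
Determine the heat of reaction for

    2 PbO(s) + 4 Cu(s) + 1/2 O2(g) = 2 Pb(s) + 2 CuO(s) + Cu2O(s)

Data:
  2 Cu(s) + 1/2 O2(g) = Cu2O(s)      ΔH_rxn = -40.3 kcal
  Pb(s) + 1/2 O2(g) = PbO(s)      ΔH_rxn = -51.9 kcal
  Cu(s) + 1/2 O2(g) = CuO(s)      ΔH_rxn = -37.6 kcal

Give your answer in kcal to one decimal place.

equation 1 as written (Cu2O(s) already on the product side): -40.3 kcal
equation 2 reversed and × 2 (reverse to put PbO(s) on the reactant side; scale by 2 for the 2 PbO(s)): (-2)·(-51.9) = +103.8 kcal
equation 3 × 2 (scale by 2 for the 2 CuO(s)): (2)·(-37.6) = -75.2 kcal
ΔH_rxn = (-40.3) + (+103.8) + (-75.2) = -11.7 kcal

ΔH_rxn = -11.7 kcal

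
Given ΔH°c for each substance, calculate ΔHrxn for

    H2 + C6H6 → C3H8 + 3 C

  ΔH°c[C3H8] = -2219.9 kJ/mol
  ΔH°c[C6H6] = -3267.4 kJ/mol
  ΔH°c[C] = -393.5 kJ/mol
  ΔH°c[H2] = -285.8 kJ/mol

Using ΔH = Σ nΔHc°(reactants) − Σ nΔHc°(products):
= [1·(-285.8) + 1·(-3267.4)] − [1·(-2219.9) + 3·(-393.5)]
= -152.8 kJ/mol

ΔHrxn = -152.8 kJ/mol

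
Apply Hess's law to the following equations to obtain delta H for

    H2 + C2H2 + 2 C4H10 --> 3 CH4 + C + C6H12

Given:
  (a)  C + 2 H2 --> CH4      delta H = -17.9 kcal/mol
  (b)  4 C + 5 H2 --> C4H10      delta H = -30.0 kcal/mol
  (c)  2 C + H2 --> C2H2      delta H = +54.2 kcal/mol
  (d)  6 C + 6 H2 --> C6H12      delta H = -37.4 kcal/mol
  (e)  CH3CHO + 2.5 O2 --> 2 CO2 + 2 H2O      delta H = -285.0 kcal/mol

(a) × 3 (×3 to match 3 CH4 in the target): (3)·(-17.9) = -53.7 kcal/mol
(b) reversed and × 2 (C4H10 must end up as a reactant; scale by 2 for the 2 C4H10): (-2)·(-30.0) = +60.0 kcal/mol
(c) reversed (reverse to put C2H2 on the reactant side): -54.2 kcal/mol
(d) as written (C6H12 already on the product side): -37.4 kcal/mol
(e): not needed (CO2 appears nowhere else).
Combining the equations, delta H = (3)·(-17.9) + (-2)·(-30.0) + (-1)·(+54.2) + (1)·(-37.4) = -85.3 kcal/mol

delta H = -85.3 kcal/mol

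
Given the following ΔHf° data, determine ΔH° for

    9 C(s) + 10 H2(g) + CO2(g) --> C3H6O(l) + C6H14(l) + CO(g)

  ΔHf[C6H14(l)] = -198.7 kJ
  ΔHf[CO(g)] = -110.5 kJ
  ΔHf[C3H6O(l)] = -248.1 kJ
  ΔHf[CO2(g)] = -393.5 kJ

ΔH° = -163.8 kJ

ΔH°rxn = Σ nΔHf°(products) − Σ nΔHf°(reactants).
Products: 1·(-248.1) + 1·(-198.7) + 1·(-110.5) = -557.3
Reactants: 9·(+0.0) + 10·(+0.0) + 1·(-393.5) = -393.5
ΔH° = (-557.3) − (-393.5) = -163.8 kJ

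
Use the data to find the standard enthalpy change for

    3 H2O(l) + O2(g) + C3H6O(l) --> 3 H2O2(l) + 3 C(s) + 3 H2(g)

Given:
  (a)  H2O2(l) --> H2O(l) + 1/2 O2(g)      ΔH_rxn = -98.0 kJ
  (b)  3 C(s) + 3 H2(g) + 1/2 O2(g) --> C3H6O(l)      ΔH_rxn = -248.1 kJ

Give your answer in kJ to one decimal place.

ΔH_rxn = 542.1 kJ

(a) reversed and × 3: (-3)·(-98.0) = +294.0 kJ
(b) reversed: +248.1 kJ
By Hess's law, ΔH_rxn = (-3)·(-98.0) + (-1)·(-248.1) = 542.1 kJ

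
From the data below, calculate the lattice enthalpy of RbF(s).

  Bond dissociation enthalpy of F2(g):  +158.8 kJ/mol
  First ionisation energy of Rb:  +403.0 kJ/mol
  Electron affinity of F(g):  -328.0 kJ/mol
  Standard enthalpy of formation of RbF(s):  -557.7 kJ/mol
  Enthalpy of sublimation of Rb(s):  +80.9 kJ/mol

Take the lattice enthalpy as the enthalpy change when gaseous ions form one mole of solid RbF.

ΔHf° = 1·ΔHsub + 1·(ΣIE) + 1/2·D(F2) + 1·EA + U
-557.7 = 1·(+80.9) + 1·(+403.0) + 1/2·(+158.8) + 1·(-328.0) + U
U = -557.7 − (+235.3) = -793.0 kJ/mol

U = -793.0 kJ/mol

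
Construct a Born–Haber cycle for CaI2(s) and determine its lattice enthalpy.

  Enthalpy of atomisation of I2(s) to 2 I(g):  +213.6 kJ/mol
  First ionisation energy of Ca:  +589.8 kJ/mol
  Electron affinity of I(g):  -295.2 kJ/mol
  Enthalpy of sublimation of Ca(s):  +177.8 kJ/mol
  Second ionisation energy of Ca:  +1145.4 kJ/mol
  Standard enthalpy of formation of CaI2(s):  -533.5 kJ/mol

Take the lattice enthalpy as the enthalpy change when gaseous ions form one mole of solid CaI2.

ΔHf° = 1·ΔHsub + 1·(ΣIE) + 1·D(I2) + 2·EA + U
-533.5 = 1·(+177.8) + 1·(+1735.2) + 1·(+213.6) + 2·(-295.2) + U
U = -533.5 − (+1536.2) = -2069.7 kJ/mol

U = -2069.7 kJ/mol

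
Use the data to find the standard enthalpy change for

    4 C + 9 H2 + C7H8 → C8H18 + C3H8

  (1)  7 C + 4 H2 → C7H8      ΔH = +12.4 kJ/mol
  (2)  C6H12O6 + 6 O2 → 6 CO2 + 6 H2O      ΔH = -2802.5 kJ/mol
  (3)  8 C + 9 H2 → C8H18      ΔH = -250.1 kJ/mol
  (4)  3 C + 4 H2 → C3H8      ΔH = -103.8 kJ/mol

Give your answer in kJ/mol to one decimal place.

ΔH = -366.3 kJ/mol

(1) reversed (reverse to put C7H8 on the reactant side): -12.4 kJ/mol
(2): not needed (O2 appears nowhere else).
(3) as written (C8H18 already on the product side): -250.1 kJ/mol
(4) as written (C3H8 already on the product side): -103.8 kJ/mol
ΔH = (-1)·(+12.4) + (1)·(-250.1) + (1)·(-103.8) = -366.3 kJ/mol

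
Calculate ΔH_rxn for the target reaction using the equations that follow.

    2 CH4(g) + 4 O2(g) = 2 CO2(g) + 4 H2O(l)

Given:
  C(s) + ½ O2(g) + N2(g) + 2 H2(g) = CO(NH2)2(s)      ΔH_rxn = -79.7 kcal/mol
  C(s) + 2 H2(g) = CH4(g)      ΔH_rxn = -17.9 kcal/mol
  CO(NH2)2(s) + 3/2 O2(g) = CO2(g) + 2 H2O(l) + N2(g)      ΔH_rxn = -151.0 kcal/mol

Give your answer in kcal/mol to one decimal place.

ΔH_rxn = -425.6 kcal/mol

equation 1 × 2: (2)·(-79.7) = -159.4 kcal/mol
equation 2 reversed and × 2: (-2)·(-17.9) = +35.8 kcal/mol
equation 3 × 2: (2)·(-151.0) = -302.0 kcal/mol
Summing the manipulated equations, ΔH_rxn = (2)·(-79.7) + (-2)·(-17.9) + (2)·(-151.0) = -425.6 kcal/mol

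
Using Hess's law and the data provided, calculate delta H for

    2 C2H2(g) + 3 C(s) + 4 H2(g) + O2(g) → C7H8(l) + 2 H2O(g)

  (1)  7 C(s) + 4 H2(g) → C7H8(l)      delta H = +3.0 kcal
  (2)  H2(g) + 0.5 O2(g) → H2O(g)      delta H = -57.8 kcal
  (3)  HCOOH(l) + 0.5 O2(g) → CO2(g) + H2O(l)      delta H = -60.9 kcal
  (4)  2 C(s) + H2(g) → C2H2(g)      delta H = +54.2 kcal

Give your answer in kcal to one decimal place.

(1) as written: +3.0 kcal
(2) × 2: (2)·(-57.8) = -115.6 kcal
(3): not needed.
(4) reversed and × 2: (-2)·(+54.2) = -108.4 kcal
delta H = (1)·(+3.0) + (2)·(-57.8) + (-2)·(+54.2) = -221.0 kcal

delta H = -221.0 kcal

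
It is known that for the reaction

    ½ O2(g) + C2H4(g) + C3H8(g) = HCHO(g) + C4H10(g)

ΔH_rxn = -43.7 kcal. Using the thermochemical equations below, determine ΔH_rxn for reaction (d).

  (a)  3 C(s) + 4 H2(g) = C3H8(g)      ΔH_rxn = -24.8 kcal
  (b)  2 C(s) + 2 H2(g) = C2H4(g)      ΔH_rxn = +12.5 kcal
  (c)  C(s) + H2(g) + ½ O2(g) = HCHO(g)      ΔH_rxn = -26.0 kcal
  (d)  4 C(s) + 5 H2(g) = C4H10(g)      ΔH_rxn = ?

(a) reversed (C3H8(g) must end up as a reactant): +24.8 kcal
(b) reversed (C2H4(g) must end up as a reactant): -12.5 kcal
(c) as written (HCHO(g) already on the product side): -26.0 kcal
(d) as written (C4H10(g) already on the product side): contributes x
-43.7 = (+24.8) + (-12.5) + (-26.0) + x
x = (-43.7 − (-13.7)) / (1) = -30.0 kcal

ΔH_rxn = -30.0 kcal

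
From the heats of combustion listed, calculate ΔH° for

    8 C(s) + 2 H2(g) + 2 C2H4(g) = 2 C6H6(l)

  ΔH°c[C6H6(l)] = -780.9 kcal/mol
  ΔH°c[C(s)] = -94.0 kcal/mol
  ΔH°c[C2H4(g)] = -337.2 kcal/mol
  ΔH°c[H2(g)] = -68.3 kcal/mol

ΔH° = -1.2 kcal/mol

With combustion enthalpies, reactants minus products:
= [8·(-94.0) + 2·(-68.3) + 2·(-337.2)] − [2·(-780.9)]
= -1.2 kcal/mol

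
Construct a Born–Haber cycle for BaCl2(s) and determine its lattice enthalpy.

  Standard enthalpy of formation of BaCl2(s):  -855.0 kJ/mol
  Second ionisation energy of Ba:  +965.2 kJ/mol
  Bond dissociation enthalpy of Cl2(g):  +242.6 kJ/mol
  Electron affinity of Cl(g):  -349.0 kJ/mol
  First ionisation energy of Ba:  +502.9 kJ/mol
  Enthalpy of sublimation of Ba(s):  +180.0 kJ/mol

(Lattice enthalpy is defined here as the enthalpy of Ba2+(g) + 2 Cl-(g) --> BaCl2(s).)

U = -2047.7 kJ/mol

ΔHf° = 1·ΔHsub + 1·(ΣIE) + 1·D(Cl2) + 2·EA + U
-855.0 = 1·(+180.0) + 1·(+1468.1) + 1·(+242.6) + 2·(-349.0) + U
U = -855.0 − (+1192.7) = -2047.7 kJ/mol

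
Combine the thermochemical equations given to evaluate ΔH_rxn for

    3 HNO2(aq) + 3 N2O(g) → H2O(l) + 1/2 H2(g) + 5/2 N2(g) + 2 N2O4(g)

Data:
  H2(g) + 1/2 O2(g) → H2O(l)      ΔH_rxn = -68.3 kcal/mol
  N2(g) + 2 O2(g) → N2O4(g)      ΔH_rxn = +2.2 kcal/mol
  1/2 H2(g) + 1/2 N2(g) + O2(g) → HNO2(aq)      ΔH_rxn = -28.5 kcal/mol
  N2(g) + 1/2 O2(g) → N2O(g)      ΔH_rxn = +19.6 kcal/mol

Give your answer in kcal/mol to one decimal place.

ΔH_rxn = -37.2 kcal/mol

equation 1 as written: -68.3 kcal/mol
equation 2 × 2: (2)·(+2.2) = +4.4 kcal/mol
equation 3 reversed and × 3: (-3)·(-28.5) = +85.5 kcal/mol
equation 4 reversed and × 3: (-3)·(+19.6) = -58.8 kcal/mol
Combining the equations, ΔH_rxn = (-68.3) + (+4.4) + (+85.5) + (-58.8) = -37.2 kcal/mol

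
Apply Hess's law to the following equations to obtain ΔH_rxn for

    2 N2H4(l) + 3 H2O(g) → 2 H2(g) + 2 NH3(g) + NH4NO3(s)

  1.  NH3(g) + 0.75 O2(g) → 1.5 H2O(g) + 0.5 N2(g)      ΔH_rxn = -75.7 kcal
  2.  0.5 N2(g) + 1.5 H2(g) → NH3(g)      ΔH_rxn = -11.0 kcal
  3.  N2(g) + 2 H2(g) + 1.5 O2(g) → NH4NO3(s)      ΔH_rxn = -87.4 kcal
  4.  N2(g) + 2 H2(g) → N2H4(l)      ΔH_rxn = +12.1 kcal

ΔH_rxn = 39.8 kcal

eq. 1 reversed and × 2: (-2)·(-75.7) = +151.4 kcal
eq. 2: not needed.
eq. 3 as written: -87.4 kcal
eq. 4 reversed and × 2: (-2)·(+12.1) = -24.2 kcal
ΔH_rxn = (-2)·(-75.7) + (1)·(-87.4) + (-2)·(+12.1) = 39.8 kcal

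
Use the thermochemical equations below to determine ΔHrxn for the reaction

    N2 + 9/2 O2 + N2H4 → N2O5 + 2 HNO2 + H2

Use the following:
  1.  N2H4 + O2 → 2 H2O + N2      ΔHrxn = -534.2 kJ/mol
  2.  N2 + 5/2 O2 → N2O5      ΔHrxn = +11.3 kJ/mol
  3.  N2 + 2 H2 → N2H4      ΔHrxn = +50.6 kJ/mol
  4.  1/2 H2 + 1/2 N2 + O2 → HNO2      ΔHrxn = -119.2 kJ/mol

ΔHrxn = -277.7 kJ/mol

eq. 1: not needed (H2O appears nowhere else).
eq. 2 as written (N2O5 already on the product side): +11.3 kJ/mol
eq. 3 reversed: -50.6 kJ/mol
eq. 4 × 2 (scale by 2 for the 2 HNO2): (2)·(-119.2) = -238.4 kJ/mol
Summing the manipulated equations, ΔHrxn = (1)·(+11.3) + (-1)·(+50.6) + (2)·(-119.2) = -277.7 kJ/mol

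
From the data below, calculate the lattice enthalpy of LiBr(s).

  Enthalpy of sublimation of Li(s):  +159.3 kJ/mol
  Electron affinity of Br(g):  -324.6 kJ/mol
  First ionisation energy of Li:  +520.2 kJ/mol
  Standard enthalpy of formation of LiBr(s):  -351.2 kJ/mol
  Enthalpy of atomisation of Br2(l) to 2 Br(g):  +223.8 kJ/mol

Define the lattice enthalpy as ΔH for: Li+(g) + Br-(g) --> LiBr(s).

U = -818.0 kJ/mol

ΔHf° = 1·ΔHsub + 1·(ΣIE) + 1/2·D(Br2) + 1·EA + U
-351.2 = 1·(+159.3) + 1·(+520.2) + 1/2·(+223.8) + 1·(-324.6) + U
U = -351.2 − (+466.8) = -818.0 kJ/mol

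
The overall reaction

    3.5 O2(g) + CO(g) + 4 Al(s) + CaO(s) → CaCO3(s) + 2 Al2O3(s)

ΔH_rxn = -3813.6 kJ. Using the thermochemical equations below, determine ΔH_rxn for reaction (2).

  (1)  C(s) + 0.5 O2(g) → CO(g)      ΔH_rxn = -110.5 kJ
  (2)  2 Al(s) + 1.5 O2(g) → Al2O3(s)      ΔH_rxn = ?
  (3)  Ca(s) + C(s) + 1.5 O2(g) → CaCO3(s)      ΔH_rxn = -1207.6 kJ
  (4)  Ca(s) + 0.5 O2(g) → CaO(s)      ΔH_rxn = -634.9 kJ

(1) reversed (CO(g) must end up as a reactant): +110.5 kJ
(2) × 2 (scale by 2 for the 2 Al2O3(s)): contributes 2·x
(3) as written (CaCO3(s) already on the product side): -1207.6 kJ
(4) reversed (CaO(s) must end up as a reactant): +634.9 kJ
-3813.6 = (+110.5) + (-1207.6) + (+634.9) + 2·x
x = (-3813.6 − (-462.2)) / (2) = -1675.7 kJ

ΔH_rxn = -1675.7 kJ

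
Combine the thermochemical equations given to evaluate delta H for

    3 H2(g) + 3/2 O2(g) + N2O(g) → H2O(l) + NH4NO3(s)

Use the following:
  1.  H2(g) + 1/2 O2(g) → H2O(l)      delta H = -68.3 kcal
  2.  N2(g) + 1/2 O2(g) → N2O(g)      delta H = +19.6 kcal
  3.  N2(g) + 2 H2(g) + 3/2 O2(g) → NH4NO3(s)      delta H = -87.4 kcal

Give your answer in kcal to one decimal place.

delta H = -175.3 kcal

eq. 1 as written: -68.3 kcal
eq. 2 reversed: -19.6 kcal
eq. 3 as written: -87.4 kcal
delta H = (1)·(-68.3) + (-1)·(+19.6) + (1)·(-87.4) = -175.3 kcal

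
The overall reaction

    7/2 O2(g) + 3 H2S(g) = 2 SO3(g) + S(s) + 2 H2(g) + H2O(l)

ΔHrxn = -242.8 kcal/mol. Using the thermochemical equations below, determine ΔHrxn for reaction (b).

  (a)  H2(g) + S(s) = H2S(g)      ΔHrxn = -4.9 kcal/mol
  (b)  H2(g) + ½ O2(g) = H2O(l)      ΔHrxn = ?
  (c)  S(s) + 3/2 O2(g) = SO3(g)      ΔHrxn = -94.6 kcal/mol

(a) reversed and × 3: (-3)·(-4.9) = +14.7 kcal/mol
(b) as written: contributes x
(c) × 2: (2)·(-94.6) = -189.2 kcal/mol
-242.8 = (+14.7) + (-189.2) + x
x = (-242.8 − (-174.5)) / (1) = -68.3 kcal/mol

ΔHrxn = -68.3 kcal/mol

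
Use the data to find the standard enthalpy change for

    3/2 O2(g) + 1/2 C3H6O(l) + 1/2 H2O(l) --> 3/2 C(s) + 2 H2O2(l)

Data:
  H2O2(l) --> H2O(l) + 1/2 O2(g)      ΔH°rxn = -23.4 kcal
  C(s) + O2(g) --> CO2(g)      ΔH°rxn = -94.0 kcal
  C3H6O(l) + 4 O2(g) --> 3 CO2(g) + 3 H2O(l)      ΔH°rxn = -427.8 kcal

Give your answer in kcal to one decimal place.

ΔH°rxn = -26.1 kcal

equation 1 reversed and × 2 (reverse to put H2O2(l) on the product side; scale by 2 for the 2 H2O2(l)): (-2)·(-23.4) = +46.8 kcal
equation 2 reversed and × 3/2 (reverse to put C(s) on the product side; scale by 3/2 for the 3/2 C(s)): (-3/2)·(-94.0) = +141.0 kcal
equation 3 × 1/2 (scale by 1/2 for the 1/2 C3H6O(l)): (1/2)·(-427.8) = -213.9 kcal
Since enthalpy is a state function, ΔH°rxn = (-2)·(-23.4) + (-3/2)·(-94.0) + (1/2)·(-427.8) = -26.1 kcal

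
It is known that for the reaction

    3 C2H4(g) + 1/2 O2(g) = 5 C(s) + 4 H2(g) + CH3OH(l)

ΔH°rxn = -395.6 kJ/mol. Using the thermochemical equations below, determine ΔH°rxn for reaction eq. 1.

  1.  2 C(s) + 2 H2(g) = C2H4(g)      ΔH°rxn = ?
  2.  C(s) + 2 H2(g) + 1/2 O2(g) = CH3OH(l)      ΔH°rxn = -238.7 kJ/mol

ΔH°rxn = 52.3 kJ/mol

eq. 1 reversed and × 3 (C2H4(g) must end up as a reactant; ×3 to match 3 C2H4(g) in the target): contributes −3·x
eq. 2 as written (CH3OH(l) already on the product side): -238.7 kJ/mol
-395.6 = (-238.7) − 3·x
x = (-395.6 − (-238.7)) / (-3) = 52.3 kJ/mol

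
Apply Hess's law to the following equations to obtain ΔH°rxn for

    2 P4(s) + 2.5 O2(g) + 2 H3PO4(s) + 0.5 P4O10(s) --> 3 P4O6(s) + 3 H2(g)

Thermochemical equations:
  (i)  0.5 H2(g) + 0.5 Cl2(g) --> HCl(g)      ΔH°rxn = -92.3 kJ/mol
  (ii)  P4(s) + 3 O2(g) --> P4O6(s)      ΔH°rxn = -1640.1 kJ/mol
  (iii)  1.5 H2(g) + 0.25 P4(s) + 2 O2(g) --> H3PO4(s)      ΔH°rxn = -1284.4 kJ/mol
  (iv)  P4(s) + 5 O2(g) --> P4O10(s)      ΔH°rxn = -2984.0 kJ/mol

(i): not needed.
(ii) × 3: (3)·(-1640.1) = -4920.3 kJ/mol
(iii) reversed and × 2: (-2)·(-1284.4) = +2568.8 kJ/mol
(iv) reversed and × 1/2: (-1/2)·(-2984.0) = +1492.0 kJ/mol
Summing the manipulated equations, ΔH°rxn = (-4920.3) + (+2568.8) + (+1492.0) = -859.5 kJ/mol

ΔH°rxn = -859.5 kJ/mol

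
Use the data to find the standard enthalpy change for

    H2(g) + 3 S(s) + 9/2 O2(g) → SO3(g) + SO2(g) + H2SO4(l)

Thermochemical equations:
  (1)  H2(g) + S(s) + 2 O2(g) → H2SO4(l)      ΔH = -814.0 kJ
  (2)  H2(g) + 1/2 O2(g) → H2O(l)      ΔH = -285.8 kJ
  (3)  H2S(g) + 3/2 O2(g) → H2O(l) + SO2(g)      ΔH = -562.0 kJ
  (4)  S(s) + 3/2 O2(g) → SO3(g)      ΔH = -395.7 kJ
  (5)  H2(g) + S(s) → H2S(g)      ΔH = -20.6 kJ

ΔH = -1506.5 kJ

(1) as written (H2SO4(l) already on the product side): -814.0 kJ
(2) reversed: +285.8 kJ
(3) as written (SO2(g) already on the product side): -562.0 kJ
(4) as written (SO3(g) already on the product side): -395.7 kJ
(5) as written: -20.6 kJ
By Hess's law, ΔH = (1)·(-814.0) + (-1)·(-285.8) + (1)·(-562.0) + (1)·(-395.7) + (1)·(-20.6) = -1506.5 kJ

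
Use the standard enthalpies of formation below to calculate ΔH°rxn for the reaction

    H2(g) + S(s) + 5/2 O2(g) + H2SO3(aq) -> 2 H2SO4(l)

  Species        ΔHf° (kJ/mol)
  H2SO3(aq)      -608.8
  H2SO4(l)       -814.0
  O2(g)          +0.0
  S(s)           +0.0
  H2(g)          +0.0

Products: 2·(-814.0) = -1628.0
Reactants: 1·(+0.0) + 1·(+0.0) + 5/2·(+0.0) + 1·(-608.8) = -608.8
ΔH°rxn = (-1628.0) − (-608.8) = -1019.2 kJ/mol

ΔH°rxn = -1019.2 kJ/mol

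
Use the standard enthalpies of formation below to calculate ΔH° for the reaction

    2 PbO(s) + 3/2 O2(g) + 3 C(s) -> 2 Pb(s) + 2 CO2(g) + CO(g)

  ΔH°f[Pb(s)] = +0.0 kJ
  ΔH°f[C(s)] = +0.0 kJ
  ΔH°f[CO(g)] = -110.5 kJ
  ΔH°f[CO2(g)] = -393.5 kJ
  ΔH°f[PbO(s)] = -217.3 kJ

ΔH° = -462.9 kJ

Products: 2·(+0.0) + 2·(-393.5) + 1·(-110.5) = -897.5
Reactants: 2·(-217.3) + 3/2·(+0.0) + 3·(+0.0) = -434.6
ΔH° = (-897.5) − (-434.6) = -462.9 kJ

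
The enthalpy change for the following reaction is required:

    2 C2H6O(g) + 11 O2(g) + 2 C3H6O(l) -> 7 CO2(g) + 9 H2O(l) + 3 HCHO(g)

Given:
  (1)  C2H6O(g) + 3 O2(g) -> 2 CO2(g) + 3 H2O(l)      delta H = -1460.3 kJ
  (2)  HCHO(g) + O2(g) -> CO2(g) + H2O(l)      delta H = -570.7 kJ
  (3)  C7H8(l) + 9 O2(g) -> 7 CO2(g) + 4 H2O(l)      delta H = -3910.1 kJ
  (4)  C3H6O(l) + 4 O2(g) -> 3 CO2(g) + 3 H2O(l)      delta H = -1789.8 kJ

delta H = -4788.1 kJ

(1) × 2: (2)·(-1460.3) = -2920.6 kJ
(2) reversed and × 3: (-3)·(-570.7) = +1712.1 kJ
(3): not needed.
(4) × 2: (2)·(-1789.8) = -3579.6 kJ
delta H = (-2920.6) + (+1712.1) + (-3579.6) = -4788.1 kJ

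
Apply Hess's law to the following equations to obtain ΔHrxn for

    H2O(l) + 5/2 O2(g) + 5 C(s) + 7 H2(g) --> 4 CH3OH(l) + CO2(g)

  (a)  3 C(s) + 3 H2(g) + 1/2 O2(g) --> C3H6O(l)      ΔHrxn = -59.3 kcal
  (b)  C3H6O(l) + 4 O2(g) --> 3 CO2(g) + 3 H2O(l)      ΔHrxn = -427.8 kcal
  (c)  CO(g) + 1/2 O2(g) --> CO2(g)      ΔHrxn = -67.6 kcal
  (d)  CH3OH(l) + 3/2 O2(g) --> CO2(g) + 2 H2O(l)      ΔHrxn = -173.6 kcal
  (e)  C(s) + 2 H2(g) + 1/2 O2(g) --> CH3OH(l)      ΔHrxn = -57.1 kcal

ΔHrxn = -254.1 kcal

(a) as written: -59.3 kcal
(b) as written: -427.8 kcal
(c): not needed (CO(g) appears nowhere else).
(d) reversed and × 2: (-2)·(-173.6) = +347.2 kcal
(e) × 2: (2)·(-57.1) = -114.2 kcal
ΔHrxn = (1)·(-59.3) + (1)·(-427.8) + (-2)·(-173.6) + (2)·(-57.1) = -254.1 kcal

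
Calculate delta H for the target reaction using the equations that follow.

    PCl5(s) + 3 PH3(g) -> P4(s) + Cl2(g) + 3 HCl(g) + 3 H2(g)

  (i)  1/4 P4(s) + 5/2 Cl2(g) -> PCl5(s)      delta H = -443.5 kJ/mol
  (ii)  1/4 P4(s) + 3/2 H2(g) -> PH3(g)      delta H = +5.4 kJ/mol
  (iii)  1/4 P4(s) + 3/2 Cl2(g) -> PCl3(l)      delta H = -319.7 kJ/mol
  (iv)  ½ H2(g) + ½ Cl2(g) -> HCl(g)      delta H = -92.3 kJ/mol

(i) reversed (reverse to put PCl5(s) on the reactant side): +443.5 kJ/mol
(ii) reversed and × 3 (reverse to put PH3(g) on the reactant side; ×3 to match 3 PH3(g) in the target): (-3)·(+5.4) = -16.2 kJ/mol
(iii): not needed (PCl3(l) appears nowhere else).
(iv) × 3 (scale by 3 for the 3 HCl(g)): (3)·(-92.3) = -276.9 kJ/mol
Since enthalpy is a state function, delta H = (+443.5) + (-16.2) + (-276.9) = 150.4 kJ/mol

delta H = 150.4 kJ/mol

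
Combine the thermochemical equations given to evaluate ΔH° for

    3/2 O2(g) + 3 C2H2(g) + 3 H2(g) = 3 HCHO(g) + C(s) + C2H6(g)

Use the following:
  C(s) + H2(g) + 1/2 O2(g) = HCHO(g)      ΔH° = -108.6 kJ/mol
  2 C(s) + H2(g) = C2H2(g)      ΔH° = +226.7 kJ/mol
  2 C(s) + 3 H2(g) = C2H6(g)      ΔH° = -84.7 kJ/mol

equation 1 × 3 (×3 to match 3 HCHO(g) in the target): (3)·(-108.6) = -325.8 kJ/mol
equation 2 reversed and × 3 (reverse to put C2H2(g) on the reactant side; ×3 to match 3 C2H2(g) in the target): (-3)·(+226.7) = -680.1 kJ/mol
equation 3 as written (C2H6(g) already on the product side): -84.7 kJ/mol
By Hess's law, ΔH° = (-325.8) + (-680.1) + (-84.7) = -1090.6 kJ/mol

ΔH° = -1090.6 kJ/mol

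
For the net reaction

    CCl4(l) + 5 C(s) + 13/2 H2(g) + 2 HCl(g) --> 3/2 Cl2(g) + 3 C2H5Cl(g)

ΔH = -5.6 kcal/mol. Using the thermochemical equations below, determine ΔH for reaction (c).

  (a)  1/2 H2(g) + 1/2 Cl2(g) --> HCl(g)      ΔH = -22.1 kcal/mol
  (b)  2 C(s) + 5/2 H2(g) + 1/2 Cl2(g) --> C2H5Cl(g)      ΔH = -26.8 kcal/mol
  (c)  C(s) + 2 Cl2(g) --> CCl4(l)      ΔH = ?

(a) reversed and × 2: (-2)·(-22.1) = +44.2 kcal/mol
(b) × 3: (3)·(-26.8) = -80.4 kcal/mol
(c) reversed: contributes −x
-5.6 = (+44.2) + (-80.4) − x
x = (-5.6 − (-36.2)) / (-1) = -30.6 kcal/mol

ΔH = -30.6 kcal/mol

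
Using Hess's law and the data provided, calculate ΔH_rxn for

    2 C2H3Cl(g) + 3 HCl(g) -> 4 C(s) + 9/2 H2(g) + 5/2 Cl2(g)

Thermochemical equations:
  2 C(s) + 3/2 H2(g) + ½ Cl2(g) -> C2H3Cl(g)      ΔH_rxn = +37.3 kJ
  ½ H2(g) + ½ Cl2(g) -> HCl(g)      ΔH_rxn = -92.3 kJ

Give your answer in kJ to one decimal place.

equation 1 reversed and × 2: (-2)·(+37.3) = -74.6 kJ
equation 2 reversed and × 3: (-3)·(-92.3) = +276.9 kJ
ΔH_rxn = (-74.6) + (+276.9) = 202.3 kJ

ΔH_rxn = 202.3 kJ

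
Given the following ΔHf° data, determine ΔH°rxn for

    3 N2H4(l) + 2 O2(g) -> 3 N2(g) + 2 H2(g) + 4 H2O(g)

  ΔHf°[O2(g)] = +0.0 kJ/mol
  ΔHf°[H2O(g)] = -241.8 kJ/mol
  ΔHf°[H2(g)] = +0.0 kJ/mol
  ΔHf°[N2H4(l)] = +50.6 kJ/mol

ΔH°rxn = -1119.0 kJ/mol

Products: 3·(+0.0) + 2·(+0.0) + 4·(-241.8) = -967.2
Reactants: 3·(+50.6) + 2·(+0.0) = +151.8
ΔH°rxn = (-967.2) − (+151.8) = -1119.0 kJ/mol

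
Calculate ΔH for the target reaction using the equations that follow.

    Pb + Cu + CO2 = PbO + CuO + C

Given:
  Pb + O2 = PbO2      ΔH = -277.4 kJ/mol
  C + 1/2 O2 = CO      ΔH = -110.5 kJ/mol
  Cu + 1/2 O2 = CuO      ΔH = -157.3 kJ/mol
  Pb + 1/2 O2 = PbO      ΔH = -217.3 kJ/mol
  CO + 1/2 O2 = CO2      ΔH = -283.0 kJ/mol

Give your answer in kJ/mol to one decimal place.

equation 1: not needed (PbO2 appears nowhere else).
equation 2 reversed (C must end up as a product): +110.5 kJ/mol
equation 3 as written (CuO already on the product side): -157.3 kJ/mol
equation 4 as written (PbO already on the product side): -217.3 kJ/mol
equation 5 reversed (CO2 must end up as a reactant): +283.0 kJ/mol
ΔH = (-1)·(-110.5) + (1)·(-157.3) + (1)·(-217.3) + (-1)·(-283.0) = 18.9 kJ/mol

ΔH = 18.9 kJ/mol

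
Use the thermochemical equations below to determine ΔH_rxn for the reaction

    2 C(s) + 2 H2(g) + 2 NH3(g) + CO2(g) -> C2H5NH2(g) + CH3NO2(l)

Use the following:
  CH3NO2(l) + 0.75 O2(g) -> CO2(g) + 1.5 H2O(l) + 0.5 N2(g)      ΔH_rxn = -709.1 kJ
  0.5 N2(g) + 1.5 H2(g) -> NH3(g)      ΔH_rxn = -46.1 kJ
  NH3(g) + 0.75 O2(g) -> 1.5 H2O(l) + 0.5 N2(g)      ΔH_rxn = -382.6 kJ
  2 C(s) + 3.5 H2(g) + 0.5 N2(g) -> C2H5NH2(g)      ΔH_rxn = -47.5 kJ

ΔH_rxn = 325.1 kJ

equation 1 reversed: +709.1 kJ
equation 2 reversed: +46.1 kJ
equation 3 as written: -382.6 kJ
equation 4 as written: -47.5 kJ
By Hess's law, ΔH_rxn = (-1)·(-709.1) + (-1)·(-46.1) + (1)·(-382.6) + (1)·(-47.5) = 325.1 kJ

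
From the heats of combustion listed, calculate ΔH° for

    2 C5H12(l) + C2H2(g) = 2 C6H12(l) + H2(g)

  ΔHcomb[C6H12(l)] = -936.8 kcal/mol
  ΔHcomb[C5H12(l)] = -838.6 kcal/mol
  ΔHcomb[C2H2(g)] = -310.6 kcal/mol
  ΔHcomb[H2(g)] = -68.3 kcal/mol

ΔH° = -45.9 kcal/mol

With combustion enthalpies, reactants minus products:
= [2·(-838.6) + 1·(-310.6)] − [2·(-936.8) + 1·(-68.3)]
= -45.9 kcal/mol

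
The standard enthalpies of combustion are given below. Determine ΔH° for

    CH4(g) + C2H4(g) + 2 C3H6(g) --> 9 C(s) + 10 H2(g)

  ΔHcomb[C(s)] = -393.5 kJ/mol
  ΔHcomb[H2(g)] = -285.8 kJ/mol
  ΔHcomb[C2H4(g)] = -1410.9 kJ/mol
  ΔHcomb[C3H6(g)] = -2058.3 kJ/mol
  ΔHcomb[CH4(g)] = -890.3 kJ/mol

ΔH° = -18.3 kJ/mol

Using ΔH = Σ nΔHc°(reactants) − Σ nΔHc°(products):
= [1·(-890.3) + 1·(-1410.9) + 2·(-2058.3)] − [9·(-393.5) + 10·(-285.8)]
= -18.3 kJ/mol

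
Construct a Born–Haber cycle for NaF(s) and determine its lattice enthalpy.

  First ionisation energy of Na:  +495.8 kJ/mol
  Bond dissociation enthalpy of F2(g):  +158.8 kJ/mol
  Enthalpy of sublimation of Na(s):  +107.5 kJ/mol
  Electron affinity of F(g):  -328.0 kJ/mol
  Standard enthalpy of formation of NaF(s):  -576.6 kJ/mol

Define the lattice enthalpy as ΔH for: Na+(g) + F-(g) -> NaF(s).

ΔHf° = 1·ΔHsub + 1·(ΣIE) + 1/2·D(F2) + 1·EA + U
-576.6 = 1·(+107.5) + 1·(+495.8) + 1/2·(+158.8) + 1·(-328.0) + U
U = -576.6 − (+354.7) = -931.3 kJ/mol

U = -931.3 kJ/mol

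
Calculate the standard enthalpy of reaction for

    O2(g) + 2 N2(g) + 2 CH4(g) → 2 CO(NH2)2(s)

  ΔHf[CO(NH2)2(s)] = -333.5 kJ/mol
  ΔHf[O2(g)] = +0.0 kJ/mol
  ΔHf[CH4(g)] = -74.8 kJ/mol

Products: 2·(-333.5) = -667.0
Reactants: 1·(+0.0) + 2·(+0.0) + 2·(-74.8) = -149.6
ΔH_rxn = (-667.0) − (-149.6) = -517.4 kJ/mol

ΔH_rxn = -517.4 kJ/mol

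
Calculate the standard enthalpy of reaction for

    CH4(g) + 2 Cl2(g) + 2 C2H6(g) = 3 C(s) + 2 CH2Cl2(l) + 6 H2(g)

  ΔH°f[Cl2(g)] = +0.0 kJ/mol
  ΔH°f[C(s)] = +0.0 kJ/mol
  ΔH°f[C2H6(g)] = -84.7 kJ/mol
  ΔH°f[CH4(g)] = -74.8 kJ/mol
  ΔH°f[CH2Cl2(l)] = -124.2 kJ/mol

ΔH° = -4.2 kJ/mol

Products: 3·(+0.0) + 2·(-124.2) + 6·(+0.0) = -248.4
Reactants: 1·(-74.8) + 2·(+0.0) + 2·(-84.7) = -244.2
ΔH° = (-248.4) − (-244.2) = -4.2 kJ/mol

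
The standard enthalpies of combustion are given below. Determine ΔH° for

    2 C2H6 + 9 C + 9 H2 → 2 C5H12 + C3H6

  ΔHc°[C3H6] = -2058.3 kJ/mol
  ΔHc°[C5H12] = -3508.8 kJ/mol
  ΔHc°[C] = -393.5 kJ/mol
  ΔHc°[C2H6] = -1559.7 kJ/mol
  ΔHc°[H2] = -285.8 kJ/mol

ΔH° = -157.2 kJ/mol

Using ΔH = Σ nΔHc°(reactants) − Σ nΔHc°(products):
= [2·(-1559.7) + 9·(-393.5) + 9·(-285.8)] − [2·(-3508.8) + 1·(-2058.3)]
= -157.2 kJ/mol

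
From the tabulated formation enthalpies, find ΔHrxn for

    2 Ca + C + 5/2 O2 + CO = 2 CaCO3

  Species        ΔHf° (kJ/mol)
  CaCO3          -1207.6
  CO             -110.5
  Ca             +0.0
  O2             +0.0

ΔHrxn = -2304.7 kJ/mol

Products: 2·(-1207.6) = -2415.2
Reactants: 2·(+0.0) + 1·(+0.0) + 5/2·(+0.0) + 1·(-110.5) = -110.5
ΔHrxn = (-2415.2) − (-110.5) = -2304.7 kJ/mol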